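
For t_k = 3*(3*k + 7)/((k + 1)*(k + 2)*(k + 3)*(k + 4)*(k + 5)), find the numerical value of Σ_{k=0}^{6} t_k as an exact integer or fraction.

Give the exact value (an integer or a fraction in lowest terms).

Σ = 217/880

t_(k+1)/t_k = (k + 1)*(3*k + 10)/((k + 6)*(3*k + 7)).
Normal form (A,B,C) = (k + 1, k + 6, k + 7/3).
Key eq: (k + 1)·f(k+1) = (k + 5)·f(k) + (k + 7/3).
Degrees (1,1,1) ⇒ d ≤ 4.
A polynomial solution: f(k) = k*(k + 2)*(k**2 + 8*k + 19)/36.
Certificate R = B(k−1)f/C = k*(k + 2)*(k + 5)*(k**2 + 8*k + 19)/(12*(3*k + 7)) gives s_k = k*(k**2 + 8*k + 19)/(4*(k**3 + 8*k**2 + 19*k + 12)).
Verify: 3*(3*k + 7)/(k**5 + 15*k**4 + 85*k**3 + 225*k**2 + 274*k + 120) matches t_k.
Σ_(k=0)^(6) t_k = s_(7) − s_(0) = 217/880 − (0) = 217/880.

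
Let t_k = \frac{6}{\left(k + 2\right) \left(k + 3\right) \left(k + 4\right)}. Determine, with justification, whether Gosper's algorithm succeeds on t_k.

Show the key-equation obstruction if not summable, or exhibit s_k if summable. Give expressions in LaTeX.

Yes. s_k = \frac{k \left(k + 5\right)}{2 \left(k + 2\right) \left(k + 3\right)}.

Ratio r(k) = (k + 2)/(k + 5).
Normal form (A,B,C) = (k + 2, k + 5, 1).
Need (k + 2)·f(k+1) − (k + 4)·f(k) = 1.
d = 2 from the (1,1,0) case.
Match coefficients ⇒ f(k) = k*(k + 5)/12.
So s_k = (B(k−1)f/C)·t_k = (k*(k + 4)*(k + 5)/12)·t_k = k*(k + 5)/(2*(k + 2)*(k + 3)).
Verify: 6/(k**3 + 9*k**2 + 26*k + 24) matches t_k.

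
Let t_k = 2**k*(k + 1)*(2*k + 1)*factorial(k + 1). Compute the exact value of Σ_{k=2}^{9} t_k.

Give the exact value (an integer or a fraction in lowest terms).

The ratio is (k + 2)**2*(4*k + 6)/((k + 1)*(2*k + 1)).
So A=2*k + 4 and B=1, with C=k**2 + 3*k/2 + 1/2.
Set up (2*k + 4)·f(k+1) − (1)·f(k) − (k**2 + 3*k/2 + 1/2) = 0.
deg f ≤ 1 (via 1,0,2).
A polynomial solution: f(k) = (k - 1)/2.
So s_k = (B(k−1)f/C)·t_k = ((k - 1)/((k + 1)*(2*k + 1)))·t_k = 2**k*(k - 1)*factorial(k + 1).
Verify: 2**k*(k + 1)*(2*k + 1)*factorial(k + 1) matches t_k.
Telescoping: Σ = s_(10) − s_(2) = 367873228800 − (24) = 367873228776.

Σ = 367873228776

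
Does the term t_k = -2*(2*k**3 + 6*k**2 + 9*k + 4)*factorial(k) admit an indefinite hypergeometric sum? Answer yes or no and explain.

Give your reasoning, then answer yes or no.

Yes. s_k = -2*(2*k**2 + 2*k + 1)*factorial(k).

Ratio r(k) = (2*k**4 + 14*k**3 + 39*k**2 + 48*k + 21)/(2*k**3 + 6*k**2 + 9*k + 4).
Take A(k)=k + 1, B(k)=1, C(k)=k**3 + 3*k**2 + 9*k/2 + 2.
Need (k + 1)·f(k+1) − (1)·f(k) = k**3 + 3*k**2 + 9*k/2 + 2.
deg f ≤ 2 (via 1,0,3).
Match coefficients ⇒ f(k) = (2*k**2 + 2*k + 1)/2.
So s_k = (B(k−1)f/C)·t_k = ((2*k**2 + 2*k + 1)/(2*k**3 + 6*k**2 + 9*k + 4))·t_k = -2*(2*k**2 + 2*k + 1)*factorial(k).
s_(k+1) − s_k = -2*(2*k**3 + 6*k**2 + 9*k + 4)*factorial(k) = t_k.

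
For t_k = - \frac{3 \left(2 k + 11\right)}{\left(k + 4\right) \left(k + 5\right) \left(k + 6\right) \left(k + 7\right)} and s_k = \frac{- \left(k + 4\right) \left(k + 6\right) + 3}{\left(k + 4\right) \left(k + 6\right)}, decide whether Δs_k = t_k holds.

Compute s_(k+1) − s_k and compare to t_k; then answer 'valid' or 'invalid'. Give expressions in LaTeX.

s_(k+1) = (-(k + 5)*(k + 7) + 3)/((k + 5)*(k + 7))
s_(k+1) − s_k = 3*(-2*k - 11)/(k**4 + 22*k**3 + 179*k**2 + 638*k + 840)
(s_(k+1) − s_k) − t_k = 0

Valid: the claim telescopes to t_k.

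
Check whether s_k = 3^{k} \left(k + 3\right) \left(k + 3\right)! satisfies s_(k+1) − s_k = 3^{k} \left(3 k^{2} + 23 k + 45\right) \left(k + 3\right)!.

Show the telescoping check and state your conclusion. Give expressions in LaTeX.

s_(k+1) = 3**(k + 1)*(k + 4)*factorial(k + 4)
s_(k+1) − s_k = 3**k*(3*k**2 + 23*k + 45)*factorial(k + 3)
(s_(k+1) − s_k) − t_k = 0

Valid — Δs_k = t_k.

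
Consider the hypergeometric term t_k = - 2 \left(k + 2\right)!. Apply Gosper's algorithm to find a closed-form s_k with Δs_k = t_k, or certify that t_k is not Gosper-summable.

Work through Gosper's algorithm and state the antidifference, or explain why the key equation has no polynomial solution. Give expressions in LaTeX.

t_(k+1)/t_k = k + 3.
Gosper form: A/B · C(k+1)/C(k) with A=k + 3, B=1, C=1.
Need (k + 3)·f(k+1) − (1)·f(k) = 1.
Degrees (1,0,0) ⇒ d ≤ -1.
deg f ≤ -1 is impossible — no certificate.

not Gosper-summable; s_k does not exist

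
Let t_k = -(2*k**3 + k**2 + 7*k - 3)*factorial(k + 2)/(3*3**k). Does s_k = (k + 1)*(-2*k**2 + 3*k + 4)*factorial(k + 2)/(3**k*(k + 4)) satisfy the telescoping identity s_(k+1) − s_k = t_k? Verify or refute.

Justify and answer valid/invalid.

s_(k+1) = -(k + 2)*(2*k**2 + k - 5)*factorial(k + 3)/(3*3**k*(k + 5))
s_(k+1) − s_k = -(2*k**5 + 13*k**4 + 29*k**3 + 65*k**2 + 11*k - 60)*factorial(k + 2)/(3*3**k*(k + 4)*(k + 5))
(s_(k+1) − s_k) − t_k = k*(2*k**3 + 9*k**2 + 5*k + 34)*factorial(k + 2)/(3**k*(k + 4)*(k + 5))

Invalid: residual k*(2*k**3 + 9*k**2 + 5*k + 34)*factorial(k + 2)/(3**k*(k + 4)*(k + 5)) ≠ 0.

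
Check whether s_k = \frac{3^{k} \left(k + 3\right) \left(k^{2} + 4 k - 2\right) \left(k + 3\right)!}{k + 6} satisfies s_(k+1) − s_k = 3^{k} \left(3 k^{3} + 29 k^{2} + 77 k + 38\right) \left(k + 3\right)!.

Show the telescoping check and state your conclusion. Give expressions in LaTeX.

s_(k+1) = 3**(k + 1)*(k + 4)*(k**2 + 6*k + 3)*factorial(k + 4)/(k + 7)
s_(k+1) − s_k = 3**k*(3*k**5 + 59*k**4 + 439*k**3 + 1507*k**2 + 2240*k + 906)*factorial(k + 3)/((k + 6)*(k + 7))
(s_(k+1) − s_k) − t_k = -3**(k + 1)*(k + 5)*(3*k**3 + 32*k**2 + 90*k + 46)*factorial(k + 3)/((k + 6)*(k + 7))

Invalid: residual - \frac{3^{k + 1} \left(k + 5\right) \left(3 k^{3} + 32 k^{2} + 90 k + 46\right) \left(k + 3\right)!}{\left(k + 6\right) \left(k + 7\right)} ≠ 0.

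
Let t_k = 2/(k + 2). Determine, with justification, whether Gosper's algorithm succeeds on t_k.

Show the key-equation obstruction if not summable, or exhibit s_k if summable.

No — key equation has no polynomial f.

The ratio is (k + 2)/(k + 3).
Factor: A=k + 2; B=k + 3; C=1.
Solve (k + 2)·f(k+1) − (k + 2)·f(k) = 1.
Bound: deg f ≤ 0.
Generic f = c0 gives residual -1; -1 = 0 cannot hold, so t_k is not Gosper-summable.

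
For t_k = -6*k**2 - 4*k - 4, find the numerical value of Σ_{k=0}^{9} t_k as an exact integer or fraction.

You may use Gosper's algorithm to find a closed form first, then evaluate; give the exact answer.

Σ = -1930

t_(k+1)/t_k = (3*k**2 + 8*k + 7)/(3*k**2 + 2*k + 2).
So A=1 and B=1, with C=k**2 + 2*k/3 + 2/3.
f must satisfy (1)·f(k+1) − (1)·f(k) = k**2 + 2*k/3 + 2/3.
Bound: deg f ≤ 3.
Solving with deg f ≤ 3: f(k) = k*(2*k**2 - k + 3)/6.
So s_k = (B(k−1)f/C)·t_k = (k*(2*k**2 - k + 3)/(2*(3*k**2 + 2*k + 2)))·t_k = k*(-2*k**2 + k - 3).
Check: Δs_k = -6*k**2 - 4*k - 4. ✓
Sum = s_(10) − s_(0); s_(10) = -1930, s_(0) = 0 ⇒ -1930.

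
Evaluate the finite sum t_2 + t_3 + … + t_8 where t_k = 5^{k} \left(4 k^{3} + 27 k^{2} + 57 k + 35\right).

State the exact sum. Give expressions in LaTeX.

Σ = 1951171225

Compute t_(k+1)/t_k: get 5*(4*k**3 + 39*k**2 + 123*k + 123)/(4*k**3 + 27*k**2 + 57*k + 35).
Factor: A=5; B=1; C=k**3 + 27*k**2/4 + 57*k/4 + 35/4.
Set up (5)·f(k+1) − (1)·f(k) − (k**3 + 27*k**2/4 + 57*k/4 + 35/4) = 0.
Degrees (0,0,3) ⇒ d ≤ 3.
Solving with deg f ≤ 3: f(k) = k*(k**2 + 3*k + 3)/4.
R(k) = B(k−1)·f(k)/C(k) = k*(k**2 + 3*k + 3)/(4*k**3 + 27*k**2 + 57*k + 35); s_k = R·t_k = 5**k*k*(k**2 + 3*k + 3).
Check: Δs_k = 5**k*(4*k**3 + 27*k**2 + 57*k + 35). ✓
Σ_(k=2)^(8) t_k = s_(9) − s_(2) = 1951171875 − (650) = 1951171225.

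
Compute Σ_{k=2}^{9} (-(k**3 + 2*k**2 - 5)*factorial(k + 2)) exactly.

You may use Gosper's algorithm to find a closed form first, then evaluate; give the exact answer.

Σ = -37841126424

The ratio is (k + 3)*((k + 1)**3 + 2*(k + 1)**2 - 5)/(k**3 + 2*k**2 - 5).
A = k + 3, B = 1, C = k**3 + 2*k**2 - 5.
f must satisfy (k + 3)·f(k+1) − (1)·f(k) = k**3 + 2*k**2 - 5.
Degrees (1,0,3) ⇒ d ≤ 2.
Match coefficients ⇒ f(k) = k**2 - 2*k - 1.
So s_k = (B(k−1)f/C)·t_k = ((k**2 - 2*k - 1)/(k**3 + 2*k**2 - 5))·t_k = (-k**2 + 2*k + 1)*factorial(k + 2).
Verify: -(k**3 + 2*k**2 - 5)*factorial(k + 2) matches t_k.
Evaluate s at k=10 and k=2: -37841126400 and 24; difference -37841126424.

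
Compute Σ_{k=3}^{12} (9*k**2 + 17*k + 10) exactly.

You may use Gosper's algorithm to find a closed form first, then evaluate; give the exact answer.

Σ = 7180

Ratio r(k) = (9*k**2 + 35*k + 36)/(9*k**2 + 17*k + 10).
Factor: A=1; B=1; C=k**2 + 17*k/9 + 10/9.
Key eq: (1)·f(k+1) = (1)·f(k) + (k**2 + 17*k/9 + 10/9).
deg f ≤ 3 (via 0,0,2).
Solving with deg f ≤ 3: f(k) = k*(3*k**2 + 4*k + 3)/9.
Then R = B(k−1)f/C = k*(3*k**2 + 4*k + 3)/(9*k**2 + 17*k + 10), so s_k = R(k)·t_k = k*(3*k**2 + 4*k + 3).
Check: Δs_k = 9*k**2 + 17*k + 10. ✓
Sum = s_(13) − s_(3); s_(13) = 7306, s_(3) = 126 ⇒ 7180.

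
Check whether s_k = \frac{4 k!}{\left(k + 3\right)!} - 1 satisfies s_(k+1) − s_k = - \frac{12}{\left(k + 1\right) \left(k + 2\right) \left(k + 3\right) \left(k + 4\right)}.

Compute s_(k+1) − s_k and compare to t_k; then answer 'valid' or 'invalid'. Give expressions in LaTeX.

valid; difference matches t_k

s_(k+1) = 4*factorial(k + 1)/factorial(k + 4) - 1
s_(k+1) − s_k = -12/((k + 1)*(k + 2)*(k + 3)*(k + 4))
(s_(k+1) − s_k) − t_k = 0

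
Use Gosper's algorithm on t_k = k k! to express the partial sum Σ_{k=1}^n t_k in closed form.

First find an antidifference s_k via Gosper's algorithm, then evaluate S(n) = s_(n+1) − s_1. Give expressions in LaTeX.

S(n) = n n! + n! - 1

r(k) = (k + 1)**2/k after simplifying.
Normal form (A,B,C) = (k + 1, 1, k).
Key eq: (k + 1)·f(k+1) = (1)·f(k) + (k).
Degrees (1,0,1) ⇒ d ≤ 0.
A polynomial solution: f(k) = 1.
Certificate R = B(k−1)f/C = 1/k gives s_k = factorial(k).
Verify: k*factorial(k) matches t_k.
Telescope: S(n) = s_(n+1) − s_(1) = factorial(n + 1) − (1) = n*factorial(n) + factorial(n) - 1.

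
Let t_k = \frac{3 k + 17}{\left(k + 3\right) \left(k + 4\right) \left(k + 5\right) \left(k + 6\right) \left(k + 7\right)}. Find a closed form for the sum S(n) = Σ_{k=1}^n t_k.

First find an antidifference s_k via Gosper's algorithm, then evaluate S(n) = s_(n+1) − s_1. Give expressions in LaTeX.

S(n) = \frac{n \left(n^{2} + 16 n + 83\right)}{140 \left(n^{3} + 16 n^{2} + 83 n + 140\right)}

Ratio r(k) = (k + 3)*(3*k + 20)/((k + 8)*(3*k + 17)).
A = k + 3, B = k + 8, C = k + 17/3.
Key eq: (k + 3)·f(k+1) = (k + 7)·f(k) + (k + 17/3).
d = 4 from the (1,1,1) case.
A polynomial solution: f(k) = k*(k + 5)*(k**2 + 13*k + 54)/216.
R(k) = B(k−1)·f(k)/C(k) = k*(k + 5)*(k + 7)*(k**2 + 13*k + 54)/(72*(3*k + 17)); s_k = R·t_k = k*(k**2 + 13*k + 54)/(72*(k**3 + 13*k**2 + 54*k + 72)).
s_(k+1) − s_k = (3*k + 17)/(k**5 + 25*k**4 + 245*k**3 + 1175*k**2 + 2754*k + 2520) = t_k.
Telescope: S(n) = s_(n+1) − s_(1) = (n**3 + 16*n**2 + 83*n + 68)/(72*(n**3 + 16*n**2 + 83*n + 140)) − (17/2520) = n*(n**2 + 16*n + 83)/(140*(n**3 + 16*n**2 + 83*n + 140)).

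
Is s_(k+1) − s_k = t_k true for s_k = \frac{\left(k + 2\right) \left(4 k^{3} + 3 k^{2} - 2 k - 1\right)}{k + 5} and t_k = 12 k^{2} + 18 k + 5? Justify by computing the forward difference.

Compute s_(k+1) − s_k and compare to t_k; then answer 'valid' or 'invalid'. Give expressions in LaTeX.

Invalid: residual \frac{3 \left(- 8 k^{3} - 75 k^{2} - 97 k - 26\right)}{k^{2} + 11 k + 30} ≠ 0.

s_(k+1) = (4*k**4 + 27*k**3 + 61*k**2 + 52*k + 12)/(k + 6)
s_(k+1) − s_k = 2*(6*k**4 + 63*k**3 + 169*k**2 + 152*k + 36)/(k**2 + 11*k + 30)
(s_(k+1) − s_k) − t_k = 3*(-8*k**3 - 75*k**2 - 97*k - 26)/(k**2 + 11*k + 30)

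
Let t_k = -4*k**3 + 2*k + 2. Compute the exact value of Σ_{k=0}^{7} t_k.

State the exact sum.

Σ = -3064

r(k) = (k - 2*(k + 1)**3 + 2)/(-2*k**3 + k + 1) after simplifying.
Take A(k)=1, B(k)=1, C(k)=k**3 - k/2 - 1/2.
Key eq: (1)·f(k+1) = (1)·f(k) + (k**3 - k/2 - 1/2).
Bound: deg f ≤ 4.
Coefficient equations give f(k) = k*(k**3 - 2*k**2 - 1)/4.
Certificate R = B(k−1)f/C = k*(k**3 - 2*k**2 - 1)/(2*(k - 1)*(2*k**2 + 2*k + 1)) gives s_k = -k**4 + 2*k**3 + k.
Verify: -4*k**3 + 2*k + 2 matches t_k.
Σ_(k=0)^(7) t_k = s_(8) − s_(0) = -3064 − (0) = -3064.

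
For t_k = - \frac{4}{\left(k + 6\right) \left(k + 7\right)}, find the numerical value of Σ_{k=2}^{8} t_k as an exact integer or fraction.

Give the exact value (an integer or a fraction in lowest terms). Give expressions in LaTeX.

Σ = -7/30

Step 1: r(k) = (k + 6)/(k + 8).
Take A(k)=k + 6, B(k)=k + 8, C(k)=1.
Solve (k + 6)·f(k+1) − (k + 7)·f(k) = 1.
From deg A=1, deg B=1, deg C=0: d=1.
Solve for f: f(k) = k/6 (degree 1 ≤ 1).
Then R = B(k−1)f/C = k*(k + 7)/6, so s_k = R(k)·t_k = -2*k/(3*k + 18).
Check: Δs_k = -4/(k**2 + 13*k + 42). ✓
Sum = s_(9) − s_(2); s_(9) = -2/5, s_(2) = -1/6 ⇒ -7/30.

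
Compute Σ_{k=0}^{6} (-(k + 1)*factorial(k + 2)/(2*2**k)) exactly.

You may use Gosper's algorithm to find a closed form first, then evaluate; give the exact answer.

Σ = -2833

The ratio is (k + 2)*(k + 3)/(2*(k + 1)).
So A=k/2 + 3/2 and B=1, with C=k + 1.
f must satisfy (k/2 + 3/2)·f(k+1) − (1)·f(k) = k + 1.
Bound: deg f ≤ 0.
Match coefficients ⇒ f(k) = 2.
Certificate R = B(k−1)f/C = 2/(k + 1) gives s_k = -factorial(k + 2)/2**k.
Verify: -(k + 1)*factorial(k + 2)/(2*2**k) matches t_k.
Sum = s_(7) − s_(0); s_(7) = -2835, s_(0) = -2 ⇒ -2833.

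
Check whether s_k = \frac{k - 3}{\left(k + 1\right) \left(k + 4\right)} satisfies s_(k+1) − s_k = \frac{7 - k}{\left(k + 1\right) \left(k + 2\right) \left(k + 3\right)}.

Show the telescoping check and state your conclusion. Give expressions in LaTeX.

s_(k+1) = (k - 2)/((k + 2)*(k + 5))
s_(k+1) − s_k = (-k**2 + 5*k + 22)/(k**4 + 12*k**3 + 49*k**2 + 78*k + 40)
(s_(k+1) − s_k) − t_k = 2*(2*k**2 - 3*k - 37)/(k**5 + 15*k**4 + 85*k**3 + 225*k**2 + 274*k + 120)

Invalid: residual \frac{2 \left(2 k^{2} - 3 k - 37\right)}{k^{5} + 15 k^{4} + 85 k^{3} + 225 k^{2} + 274 k + 120} ≠ 0.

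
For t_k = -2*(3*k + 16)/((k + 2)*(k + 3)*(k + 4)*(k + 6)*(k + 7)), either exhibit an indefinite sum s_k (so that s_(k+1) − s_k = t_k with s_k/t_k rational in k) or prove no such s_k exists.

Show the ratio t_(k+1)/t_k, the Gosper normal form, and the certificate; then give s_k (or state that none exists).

Step 1: r(k) = (k + 2)*(k + 6)*(3*k + 19)/((k + 5)*(k + 8)*(3*k + 16)).
Normal form (A,B,C) = (k + 2, k + 8, k**2 + 31*k/3 + 80/3).
f must satisfy (k + 2)·f(k+1) − (k + 7)·f(k) = k**2 + 31*k/3 + 80/3.
Degrees (1,1,2) ⇒ d ≤ 5.
Solving with deg f ≤ 5: f(k) = k*(k + 4)*(k + 5)*(k**2 + 11*k + 36)/108.
R(k) = B(k−1)·f(k)/C(k) = k*(k + 4)*(k + 7)*(k**2 + 11*k + 36)/(36*(3*k + 16)); s_k = R·t_k = k*(-k**2 - 11*k - 36)/(18*(k**3 + 11*k**2 + 36*k + 36)).
s_(k+1) − s_k = 2*(-3*k - 16)/(k**5 + 22*k**4 + 185*k**3 + 740*k**2 + 1404*k + 1008) = t_k.

s_k = k*(-k**2 - 11*k - 36)/(18*(k**3 + 11*k**2 + 36*k + 36))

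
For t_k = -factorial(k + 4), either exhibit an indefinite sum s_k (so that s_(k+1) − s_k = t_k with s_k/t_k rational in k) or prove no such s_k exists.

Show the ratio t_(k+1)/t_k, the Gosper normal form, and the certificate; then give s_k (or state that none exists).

The ratio is k + 5.
Take A(k)=k + 5, B(k)=1, C(k)=1.
Solve (k + 5)·f(k+1) − (1)·f(k) = 1.
d = -1 from the (1,0,0) case.
Bound -1 < 0, so the key equation has no polynomial solution.

none — t_k is not Gosper-summable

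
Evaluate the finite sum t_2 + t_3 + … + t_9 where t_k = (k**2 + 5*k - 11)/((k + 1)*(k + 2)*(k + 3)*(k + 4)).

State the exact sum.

Σ = 37/429

Compute t_(k+1)/t_k: get (k + 1)*(5*k + (k + 1)**2 - 6)/((k + 5)*(k**2 + 5*k - 11)).
Take A(k)=k + 1, B(k)=k + 5, C(k)=k**2 + 5*k - 11.
Solve (k + 1)·f(k+1) − (k + 4)·f(k) = k**2 + 5*k - 11.
Degrees (1,1,2) ⇒ d ≤ 3.
Coefficient equations give f(k) = -k*(k**2 + 9*k + 23)/3.
Then R = B(k−1)f/C = -k*(k + 4)*(k**2 + 9*k + 23)/(3*(k**2 + 5*k - 11)), so s_k = R(k)·t_k = k*(-k**2 - 9*k - 23)/(3*(k + 1)*(k + 2)*(k + 3)).
Check: Δs_k = (k**2 + 5*k - 11)/(k**4 + 10*k**3 + 35*k**2 + 50*k + 24). ✓
Σ_(k=2)^(9) t_k = s_(10) − s_(2) = -355/858 − (-1/2) = 37/429.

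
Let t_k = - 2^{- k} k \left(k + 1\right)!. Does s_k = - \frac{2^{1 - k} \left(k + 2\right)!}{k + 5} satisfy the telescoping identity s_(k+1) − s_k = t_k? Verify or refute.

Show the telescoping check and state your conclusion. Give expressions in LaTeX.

Invalid: residual \frac{3 \cdot 2^{- k} \left(k^{2} + 5 k - 2\right) \left(k + 1\right)!}{\left(k + 5\right) \left(k + 6\right)} ≠ 0.

s_(k+1) = -factorial(k + 3)/(2**k*(k + 6))
s_(k+1) − s_k = -(k**2 + 6*k + 3)*factorial(k + 2)/(2**k*(k + 5)*(k + 6))
(s_(k+1) − s_k) − t_k = 3*(k**2 + 5*k - 2)*factorial(k + 1)/(2**k*(k + 5)*(k + 6))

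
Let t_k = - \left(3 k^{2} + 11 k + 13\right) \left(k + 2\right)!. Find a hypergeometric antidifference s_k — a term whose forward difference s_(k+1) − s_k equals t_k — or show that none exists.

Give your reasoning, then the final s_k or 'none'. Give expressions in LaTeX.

r(k) = (k + 3)*(11*k + 3*(k + 1)**2 + 24)/(3*k**2 + 11*k + 13) after simplifying.
So A=k + 3 and B=1, with C=k**2 + 11*k/3 + 13/3.
Solve (k + 3)·f(k+1) − (1)·f(k) = k**2 + 11*k/3 + 13/3.
Degrees (1,0,2) ⇒ d ≤ 1.
Coefficient equations give f(k) = (3*k + 2)/3.
R(k) = B(k−1)·f(k)/C(k) = (3*k + 2)/(3*k**2 + 11*k + 13); s_k = R·t_k = -(3*k + 2)*factorial(k + 2).
s_(k+1) − s_k = -(3*k**2 + 11*k + 13)*factorial(k + 2) = t_k.

s_k = - \left(3 k + 2\right) \left(k + 2\right)!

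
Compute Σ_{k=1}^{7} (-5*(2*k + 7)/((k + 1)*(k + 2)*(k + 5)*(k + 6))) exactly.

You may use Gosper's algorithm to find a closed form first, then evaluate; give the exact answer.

Step 1: r(k) = (k + 1)*(k + 5)*(2*k + 9)/((k + 3)*(k + 7)*(2*k + 7)).
Factor: A=k + 1; B=k + 7; C=k**3 + 21*k**2/2 + 73*k/2 + 42.
Set up (k + 1)·f(k+1) − (k + 6)·f(k) − (k**3 + 21*k**2/2 + 73*k/2 + 42) = 0.
d = 5 from the (1,1,3) case.
Coefficient equations give f(k) = k*(k + 2)*(k + 3)*(k + 4)*(k + 6)/10.
R(k) = B(k−1)·f(k)/C(k) = k*(k + 2)*(k + 6)**2/(5*(2*k + 7)); s_k = R·t_k = k*(-k - 6)/(k**2 + 6*k + 5).
Verify: 5*(-2*k - 7)/(k**4 + 14*k**3 + 65*k**2 + 112*k + 60) matches t_k.
Telescoping: Σ = s_(8) − s_(1) = -112/117 − (-7/12) = -175/468.

Σ = -175/468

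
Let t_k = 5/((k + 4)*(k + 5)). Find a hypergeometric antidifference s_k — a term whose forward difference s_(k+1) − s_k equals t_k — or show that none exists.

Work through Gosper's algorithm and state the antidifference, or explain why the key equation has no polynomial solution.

Ratio r(k) = (k + 4)/(k + 6).
So A=k + 4 and B=k + 6, with C=1.
f must satisfy (k + 4)·f(k+1) − (k + 5)·f(k) = 1.
Degrees (1,1,0) ⇒ d ≤ 1.
Match coefficients ⇒ f(k) = k/4.
Then R = B(k−1)f/C = k*(k + 5)/4, so s_k = R(k)·t_k = 5*k/(4*(k + 4)).
Verify: 5/(k**2 + 9*k + 20) matches t_k.

s_k = 5*k/(4*(k + 4))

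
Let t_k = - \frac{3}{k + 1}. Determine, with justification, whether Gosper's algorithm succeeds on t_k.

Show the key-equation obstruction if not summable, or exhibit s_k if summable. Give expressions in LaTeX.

The ratio is (k + 1)/(k + 2).
Factor: A=k + 1; B=k + 2; C=1.
Key eq: (k + 1)·f(k+1) = (k + 1)·f(k) + (1).
From deg A=1, deg B=1, deg C=0: d=0.
Write f(k) = c0. Then LHS − RHS = -1, requiring -1 = 0: contradictory. No certificate.

No; the coefficient equations for f are inconsistent.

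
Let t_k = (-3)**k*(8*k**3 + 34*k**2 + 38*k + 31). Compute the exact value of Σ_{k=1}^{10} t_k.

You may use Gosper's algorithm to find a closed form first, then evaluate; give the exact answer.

Σ = 556064406

t_(k+1)/t_k = 3*(-8*k**3 - 58*k**2 - 130*k - 111)/(8*k**3 + 34*k**2 + 38*k + 31).
So A=-3 and B=1, with C=k**3 + 17*k**2/4 + 19*k/4 + 31/8.
Set up (-3)·f(k+1) − (1)·f(k) − (k**3 + 17*k**2/4 + 19*k/4 + 31/8) = 0.
From deg A=0, deg B=0, deg C=3: d=3.
Coefficient equations give f(k) = -(2*k**3 + 4*k**2 - k + 4)/8.
So s_k = (B(k−1)f/C)·t_k = (-(2*k**3 + 4*k**2 - k + 4)/(8*k**3 + 34*k**2 + 38*k + 31))·t_k = (-3)**k*(-2*k**3 - 4*k**2 + k - 4).
Verify: (-3)**k*(8*k**3 + 34*k**2 + 38*k + 31) matches t_k.
Σ_(k=1)^(10) t_k = s_(11) − s_(1) = 556064433 − (27) = 556064406.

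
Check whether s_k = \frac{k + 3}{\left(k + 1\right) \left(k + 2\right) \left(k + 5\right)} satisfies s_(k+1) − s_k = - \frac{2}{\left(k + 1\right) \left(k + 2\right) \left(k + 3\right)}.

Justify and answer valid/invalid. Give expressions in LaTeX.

s_(k+1) = (k + 4)/((k + 2)*(k + 3)*(k + 6))
s_(k+1) − s_k = ((k + 1)*(k + 4)*(k + 5) - (k + 3)**2*(k + 6))/((k + 1)*(k + 2)*(k + 3)*(k + 5)*(k + 6))
(s_(k+1) − s_k) − t_k = 2*(3*k + 13)/(k**5 + 17*k**4 + 107*k**3 + 307*k**2 + 396*k + 180)

Invalid: residual \frac{2 \left(3 k + 13\right)}{k^{5} + 17 k^{4} + 107 k^{3} + 307 k^{2} + 396 k + 180} ≠ 0.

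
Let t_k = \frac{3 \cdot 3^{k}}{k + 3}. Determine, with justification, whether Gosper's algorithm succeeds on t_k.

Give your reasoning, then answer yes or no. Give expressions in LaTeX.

No; the degree bound rules out any f.

r(k) = 3*(k + 3)/(k + 4) after simplifying.
Factor: A=3*k + 9; B=k + 4; C=1.
Need (3*k + 9)·f(k+1) − (k + 3)·f(k) = 1.
Degrees (1,1,0) ⇒ d ≤ -1.
d = -1 < 0 ⇒ no nonzero polynomial f; not summable.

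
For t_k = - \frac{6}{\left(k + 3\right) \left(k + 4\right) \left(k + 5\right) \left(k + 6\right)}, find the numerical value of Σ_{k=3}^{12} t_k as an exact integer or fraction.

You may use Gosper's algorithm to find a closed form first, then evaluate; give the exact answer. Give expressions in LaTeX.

Σ = -95/17136

The ratio is (k + 3)/(k + 7).
A = k + 3, B = k + 7, C = 1.
f must satisfy (k + 3)·f(k+1) − (k + 6)·f(k) = 1.
From deg A=1, deg B=1, deg C=0: d=3.
Solve for f: f(k) = k*(k**2 + 12*k + 47)/180 (degree 3 ≤ 3).
Get s_k = R·t_k = k*(-k**2 - 12*k - 47)/(30*(k + 3)*(k + 4)*(k + 5)) with R(k) = B(k−1)f(k)/C(k) = k*(k + 6)*(k**2 + 12*k + 47)/180.
s_(k+1) − s_k = -6/(k**4 + 18*k**3 + 119*k**2 + 342*k + 360) = t_k.
Σ_(k=3)^(12) t_k = s_(13) − s_(3) = -403/12240 − (-23/840) = -95/17136.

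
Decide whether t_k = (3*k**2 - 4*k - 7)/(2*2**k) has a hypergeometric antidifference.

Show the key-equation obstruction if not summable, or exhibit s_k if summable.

Yes. s_k = (-3*k**2 - 2*k + 2)/2**k.

r(k) = (3*k**2 + 2*k - 8)/(2*(3*k**2 - 4*k - 7)) after simplifying.
Normal form (A,B,C) = (1/2, 1, k**2 - 4*k/3 - 7/3).
Set up (1/2)·f(k+1) − (1)·f(k) − (k**2 - 4*k/3 - 7/3) = 0.
deg f ≤ 2 (via 0,0,2).
Solve for f: f(k) = -2*(3*k**2 + 2*k - 2)/3 (degree 2 ≤ 2).
Get s_k = R·t_k = (-3*k**2 - 2*k + 2)/2**k with R(k) = B(k−1)f(k)/C(k) = -2*(3*k**2 + 2*k - 2)/((k + 1)*(3*k - 7)).
Verify: (3*k**2 - 4*k - 7)/(2*2**k) matches t_k.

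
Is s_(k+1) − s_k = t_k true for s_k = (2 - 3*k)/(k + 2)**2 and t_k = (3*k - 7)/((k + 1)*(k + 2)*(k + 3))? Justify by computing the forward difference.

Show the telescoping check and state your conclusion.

s_(k+1) = (-3*k - 1)/(k + 3)**2
s_(k+1) − s_k = (3*k**2 - k - 22)/(k**4 + 10*k**3 + 37*k**2 + 60*k + 36)
(s_(k+1) − s_k) − t_k = 2*(-3*k**2 - 3*k + 10)/(k**5 + 11*k**4 + 47*k**3 + 97*k**2 + 96*k + 36)

Invalid: residual 2*(-3*k**2 - 3*k + 10)/(k**5 + 11*k**4 + 47*k**3 + 97*k**2 + 96*k + 36) ≠ 0.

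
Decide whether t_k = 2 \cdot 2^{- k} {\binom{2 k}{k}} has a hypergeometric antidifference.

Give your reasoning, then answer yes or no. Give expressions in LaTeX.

No — key equation has no polynomial f.

Step 1: r(k) = (2*k + 1)/(k + 1).
A = 2*k + 1, B = k + 1, C = 1.
Key eq: (2*k + 1)·f(k+1) = (k)·f(k) + (1).
Bound: deg f ≤ -1.
Negative degree bound (-1): no f exists, t_k not Gosper-summable.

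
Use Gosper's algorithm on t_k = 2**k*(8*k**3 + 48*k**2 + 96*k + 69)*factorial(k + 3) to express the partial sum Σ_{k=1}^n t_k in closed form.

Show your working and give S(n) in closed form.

S(n) = 8*2**n*n**2*factorial(n + 4) + 20*2**n*n*factorial(n + 4) + 18*2**n*factorial(n + 4) - 432

Step 1: r(k) = 2*(8*k**4 + 104*k**3 + 504*k**2 + 1085*k + 884)/(8*k**3 + 48*k**2 + 96*k + 69).
So A=2*k + 8 and B=1, with C=k**3 + 6*k**2 + 12*k + 69/8.
f must satisfy (2*k + 8)·f(k+1) − (1)·f(k) = k**3 + 6*k**2 + 12*k + 69/8.
From deg A=1, deg B=0, deg C=3: d=2.
Solve for f: f(k) = (4*k**2 + 2*k + 3)/8 (degree 2 ≤ 2).
So s_k = (B(k−1)f/C)·t_k = ((4*k**2 + 2*k + 3)/(8*k**3 + 48*k**2 + 96*k + 69))·t_k = 2**k*(4*k**2 + 2*k + 3)*factorial(k + 3).
Δs = 2**k*(8*k**3 + 48*k**2 + 96*k + 69)*factorial(k + 3), as required.
Telescope: S(n) = s_(n+1) − s_(1) = 2**(n + 1)*(4*n**2 + 10*n + 9)*factorial(n + 4) − (432) = 8*2**n*n**2*factorial(n + 4) + 20*2**n*n*factorial(n + 4) + 18*2**n*factorial(n + 4) - 432.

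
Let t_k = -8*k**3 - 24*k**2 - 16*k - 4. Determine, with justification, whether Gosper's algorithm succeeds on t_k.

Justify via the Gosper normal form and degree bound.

Yes. s_k = 2*k**2*(-k**2 - 2*k + 1).

Ratio r(k) = (2*k**3 + 12*k**2 + 22*k + 13)/(2*k**3 + 6*k**2 + 4*k + 1).
So A=1 and B=1, with C=k**3 + 3*k**2 + 2*k + 1/2.
Solve (1)·f(k+1) − (1)·f(k) = k**3 + 3*k**2 + 2*k + 1/2.
From deg A=0, deg B=0, deg C=3: d=4.
Match coefficients ⇒ f(k) = k**2*(k**2 + 2*k - 1)/4.
Certificate R = B(k−1)f/C = k**2*(k**2 + 2*k - 1)/(2*(2*k**3 + 6*k**2 + 4*k + 1)) gives s_k = 2*k**2*(-k**2 - 2*k + 1).
Δs = -8*k**3 - 24*k**2 - 16*k - 4, as required.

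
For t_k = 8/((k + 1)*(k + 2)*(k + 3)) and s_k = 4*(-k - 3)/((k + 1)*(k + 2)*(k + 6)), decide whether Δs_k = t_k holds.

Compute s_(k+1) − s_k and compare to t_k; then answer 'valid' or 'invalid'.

s_(k+1) = 4*(-k - 4)/((k + 2)*(k + 3)*(k + 7))
s_(k+1) − s_k = 4*(2*k**2 + 17*k + 39)/(k**5 + 19*k**4 + 131*k**3 + 401*k**2 + 540*k + 252)
(s_(k+1) − s_k) − t_k = 36*(-k - 5)/(k**5 + 19*k**4 + 131*k**3 + 401*k**2 + 540*k + 252)

Invalid: residual 36*(-k - 5)/(k**5 + 19*k**4 + 131*k**3 + 401*k**2 + 540*k + 252) ≠ 0.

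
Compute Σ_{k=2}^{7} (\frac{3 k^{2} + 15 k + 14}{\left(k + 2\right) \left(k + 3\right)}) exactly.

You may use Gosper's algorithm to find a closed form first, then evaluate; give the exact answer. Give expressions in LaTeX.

Step 1: r(k) = (k + 2)*(15*k + 3*(k + 1)**2 + 29)/((k + 4)*(3*k**2 + 15*k + 14)).
A = k + 2, B = k + 4, C = k**2 + 5*k + 14/3.
f must satisfy (k + 2)·f(k+1) − (k + 3)·f(k) = k**2 + 5*k + 14/3.
Degrees (1,1,2) ⇒ d ≤ 2.
Match coefficients ⇒ f(k) = k*(3*k + 4)/3.
Get s_k = R·t_k = k*(3*k + 4)/(k + 2) with R(k) = B(k−1)f(k)/C(k) = k*(k + 3)*(3*k + 4)/(3*k**2 + 15*k + 14).
s_(k+1) − s_k = (3*k**2 + 15*k + 14)/(k**2 + 5*k + 6) = t_k.
Sum = s_(8) − s_(2); s_(8) = 112/5, s_(2) = 5 ⇒ 87/5.

Σ = 87/5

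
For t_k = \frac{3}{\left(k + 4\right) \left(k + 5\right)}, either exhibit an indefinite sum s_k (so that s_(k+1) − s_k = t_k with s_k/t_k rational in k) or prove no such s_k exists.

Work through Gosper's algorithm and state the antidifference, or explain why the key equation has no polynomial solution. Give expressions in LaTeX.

r(k) = (k + 4)/(k + 6) after simplifying.
Normal form (A,B,C) = (k + 4, k + 6, 1).
f must satisfy (k + 4)·f(k+1) − (k + 5)·f(k) = 1.
Bound: deg f ≤ 1.
Match coefficients ⇒ f(k) = k/4.
R(k) = B(k−1)·f(k)/C(k) = k*(k + 5)/4; s_k = R·t_k = 3*k/(4*(k + 4)).
Δs = 3/(k**2 + 9*k + 20), as required.

s_k = \frac{3 k}{4 \left(k + 4\right)}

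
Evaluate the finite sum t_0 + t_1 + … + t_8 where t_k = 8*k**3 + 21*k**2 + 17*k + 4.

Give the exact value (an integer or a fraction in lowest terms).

t_(k+1)/t_k = (8*k**3 + 45*k**2 + 83*k + 50)/(8*k**3 + 21*k**2 + 17*k + 4).
Take A(k)=1, B(k)=1, C(k)=k**3 + 21*k**2/8 + 17*k/8 + 1/2.
Set up (1)·f(k+1) − (1)·f(k) − (k**3 + 21*k**2/8 + 17*k/8 + 1/2) = 0.
From deg A=0, deg B=0, deg C=3: d=4.
Coefficient equations give f(k) = k*(k + 1)**2*(2*k - 1)/8.
Then R = B(k−1)f/C = k*(k + 1)*(2*k - 1)/(8*k**2 + 13*k + 4), so s_k = R(k)·t_k = 2*k**4 + 3*k**3 - k.
Δs = 8*k**3 + 21*k**2 + 17*k + 4, as required.
Evaluate s at k=9 and k=0: 15300 and 0; difference 15300.

Σ = 15300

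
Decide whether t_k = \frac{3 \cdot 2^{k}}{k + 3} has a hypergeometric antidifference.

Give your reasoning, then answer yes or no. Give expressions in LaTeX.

Step 1: r(k) = 2*(k + 3)/(k + 4).
A = 2*k + 6, B = k + 4, C = 1.
Solve (2*k + 6)·f(k+1) − (k + 3)·f(k) = 1.
d = -1 from the (1,1,0) case.
d = -1 < 0 ⇒ no nonzero polynomial f; not summable.

No; the degree bound rules out any f.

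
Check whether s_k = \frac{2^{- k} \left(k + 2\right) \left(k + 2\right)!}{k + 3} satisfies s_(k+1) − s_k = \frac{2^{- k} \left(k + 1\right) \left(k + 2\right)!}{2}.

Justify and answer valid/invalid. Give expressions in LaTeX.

s_(k+1) = (k + 3)*factorial(k + 3)/(2*2**k*(k + 4))
s_(k+1) − s_k = (k**3 + 7*k**2 + 15*k + 11)*factorial(k + 2)/(2*2**k*(k + 3)*(k + 4))
(s_(k+1) − s_k) − t_k = -(k**2 + 4*k + 1)*factorial(k + 2)/(2*2**k*(k + 3)*(k + 4))

Invalid: residual - \frac{2^{- k} \left(k^{2} + 4 k + 1\right) \left(k + 2\right)!}{2 \left(k + 3\right) \left(k + 4\right)} ≠ 0.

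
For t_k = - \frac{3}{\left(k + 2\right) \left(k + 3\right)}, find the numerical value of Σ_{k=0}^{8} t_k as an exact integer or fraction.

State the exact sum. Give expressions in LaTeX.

The ratio is (k + 2)/(k + 4).
Gosper form: A/B · C(k+1)/C(k) with A=k + 2, B=k + 4, C=1.
Key eq: (k + 2)·f(k+1) = (k + 3)·f(k) + (1).
Bound: deg f ≤ 1.
Match coefficients ⇒ f(k) = k/2.
R(k) = B(k−1)·f(k)/C(k) = k*(k + 3)/2; s_k = R·t_k = -3*k/(2*k + 4).
Check: Δs_k = -3/(k**2 + 5*k + 6). ✓
Sum = s_(9) − s_(0); s_(9) = -27/22, s_(0) = 0 ⇒ -27/22.

Σ = -27/22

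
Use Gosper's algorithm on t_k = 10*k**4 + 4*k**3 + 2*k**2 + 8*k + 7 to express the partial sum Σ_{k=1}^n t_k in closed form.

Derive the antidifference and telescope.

Compute t_(k+1)/t_k: get (10*k**4 + 44*k**3 + 74*k**2 + 64*k + 31)/(10*k**4 + 4*k**3 + 2*k**2 + 8*k + 7).
Take A(k)=1, B(k)=1, C(k)=k**4 + 2*k**3/5 + k**2/5 + 4*k/5 + 7/10.
Set up (1)·f(k+1) − (1)·f(k) − (k**4 + 2*k**3/5 + k**2/5 + 4*k/5 + 7/10) = 0.
From deg A=0, deg B=0, deg C=4: d=5.
Match coefficients ⇒ f(k) = k*(2*k**4 - 4*k**3 + 2*k**2 + 4*k + 3)/10.
Get s_k = R·t_k = k*(2*k**4 - 4*k**3 + 2*k**2 + 4*k + 3) with R(k) = B(k−1)f(k)/C(k) = k*(2*k**4 - 4*k**3 + 2*k**2 + 4*k + 3)/(10*k**4 + 4*k**3 + 2*k**2 + 8*k + 7).
Δs = 10*k**4 + 4*k**3 + 2*k**2 + 8*k + 7, as required.
s_(n+1) = 2*n**5 + 6*n**4 + 6*n**3 + 6*n**2 + 11*n + 7 and s_(1) = 7, so S(n) = n*(2*n**4 + 6*n**3 + 6*n**2 + 6*n + 11).

S(n) = n*(2*n**4 + 6*n**3 + 6*n**2 + 6*n + 11)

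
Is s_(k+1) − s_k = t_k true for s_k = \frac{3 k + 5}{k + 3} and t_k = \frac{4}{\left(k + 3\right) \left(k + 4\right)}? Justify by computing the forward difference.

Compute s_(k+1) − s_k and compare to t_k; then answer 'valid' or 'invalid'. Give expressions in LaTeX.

s_(k+1) = (3*k + 8)/(k + 4)
s_(k+1) − s_k = 4/(k**2 + 7*k + 12)
(s_(k+1) − s_k) − t_k = 0

valid (s_(k+1) − s_k reduces to t_k)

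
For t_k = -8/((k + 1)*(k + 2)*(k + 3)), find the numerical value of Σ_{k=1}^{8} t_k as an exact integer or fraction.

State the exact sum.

Σ = -104/165

t_(k+1)/t_k = (k + 1)/(k + 4).
A = k + 1, B = k + 4, C = 1.
f must satisfy (k + 1)·f(k+1) − (k + 3)·f(k) = 1.
From deg A=1, deg B=1, deg C=0: d=2.
Coefficient equations give f(k) = k*(k + 3)/4.
R(k) = B(k−1)·f(k)/C(k) = k*(k + 3)**2/4; s_k = R·t_k = 2*k*(-k - 3)/((k + 1)*(k + 2)).
Δs = -8/(k**3 + 6*k**2 + 11*k + 6), as required.
Σ_(k=1)^(8) t_k = s_(9) − s_(1) = -108/55 − (-4/3) = -104/165.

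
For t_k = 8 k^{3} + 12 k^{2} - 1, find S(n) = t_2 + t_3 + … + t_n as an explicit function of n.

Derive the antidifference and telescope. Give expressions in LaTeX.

S(n) = 2 n^{4} + 8 n^{3} + 8 n^{2} + n - 19

Step 1: r(k) = (8*(k + 1)**3 + 12*(k + 1)**2 - 1)/(8*k**3 + 12*k**2 - 1).
Take A(k)=1, B(k)=1, C(k)=k**3 + 3*k**2/2 - 1/8.
Key eq: (1)·f(k+1) = (1)·f(k) + (k**3 + 3*k**2/2 - 1/8).
Degrees (0,0,3) ⇒ d ≤ 4.
Solve for f: f(k) = k*(2*k**3 - 4*k + 1)/8 (degree 4 ≤ 4).
R(k) = B(k−1)·f(k)/C(k) = k*(2*k**3 - 4*k + 1)/(8*k**3 + 12*k**2 - 1); s_k = R·t_k = k*(2*k**3 - 4*k + 1).
Check: Δs_k = 8*k**3 + 12*k**2 - 1. ✓
s_(n+1) = 2*n**4 + 8*n**3 + 8*n**2 + n - 1 and s_(2) = 18, so S(n) = 2*n**4 + 8*n**3 + 8*n**2 + n - 19.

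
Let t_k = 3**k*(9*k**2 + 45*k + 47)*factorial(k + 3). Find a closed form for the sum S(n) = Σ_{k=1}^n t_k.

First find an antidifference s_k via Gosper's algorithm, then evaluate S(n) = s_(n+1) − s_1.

S(n) = 9*3**n*n*factorial(n + 4) + 12*3**n*factorial(n + 4) - 288

t_(k+1)/t_k = 3*(9*k**3 + 99*k**2 + 353*k + 404)/(9*k**2 + 45*k + 47).
Factor: A=3*k + 12; B=1; C=k**2 + 5*k + 47/9.
f must satisfy (3*k + 12)·f(k+1) − (1)·f(k) = k**2 + 5*k + 47/9.
deg f ≤ 1 (via 1,0,2).
Match coefficients ⇒ f(k) = (3*k + 1)/9.
R(k) = B(k−1)·f(k)/C(k) = (3*k + 1)/(9*k**2 + 45*k + 47); s_k = R·t_k = 3**k*(3*k + 1)*factorial(k + 3).
Check: Δs_k = 3**k*(9*k**2 + 45*k + 47)*factorial(k + 3). ✓
s_(n+1) = 3**(n + 1)*(3*n + 4)*factorial(n + 4) and s_(1) = 288, so S(n) = 9*3**n*n*factorial(n + 4) + 12*3**n*factorial(n + 4) - 288.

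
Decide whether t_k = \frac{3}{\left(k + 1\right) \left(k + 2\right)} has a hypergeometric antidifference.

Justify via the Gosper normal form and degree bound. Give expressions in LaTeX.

Yes. s_k = \frac{3 k}{k + 1}.

Ratio r(k) = (k + 1)/(k + 3).
Factor: A=k + 1; B=k + 3; C=1.
Solve (k + 1)·f(k+1) − (k + 2)·f(k) = 1.
Bound: deg f ≤ 1.
Coefficient equations give f(k) = k.
R(k) = B(k−1)·f(k)/C(k) = k*(k + 2); s_k = R·t_k = 3*k/(k + 1).
Check: Δs_k = 3/(k**2 + 3*k + 2). ✓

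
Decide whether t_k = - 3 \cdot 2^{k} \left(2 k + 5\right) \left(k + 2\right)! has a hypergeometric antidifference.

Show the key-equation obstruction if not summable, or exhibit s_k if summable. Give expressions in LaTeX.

Step 1: r(k) = 2*(k + 3)*(2*k + 7)/(2*k + 5).
Factor: A=2*k + 6; B=1; C=k + 5/2.
Set up (2*k + 6)·f(k+1) − (1)·f(k) − (k + 5/2) = 0.
From deg A=1, deg B=0, deg C=1: d=0.
Solving with deg f ≤ 0: f(k) = 1/2.
So s_k = (B(k−1)f/C)·t_k = (1/(2*k + 5))·t_k = -3*2**k*factorial(k + 2).
Δs = -3*2**k*(2*k + 5)*factorial(k + 2), as required.

Yes. s_k = - 3 \cdot 2^{k} \left(k + 2\right)!.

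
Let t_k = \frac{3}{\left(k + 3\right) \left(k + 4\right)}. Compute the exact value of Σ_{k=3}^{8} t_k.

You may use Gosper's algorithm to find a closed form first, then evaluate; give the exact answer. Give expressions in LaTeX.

Σ = 1/4

The ratio is (k + 3)/(k + 5).
A = k + 3, B = k + 5, C = 1.
Need (k + 3)·f(k+1) − (k + 4)·f(k) = 1.
From deg A=1, deg B=1, deg C=0: d=1.
Coefficient equations give f(k) = k/3.
Certificate R = B(k−1)f/C = k*(k + 4)/3 gives s_k = k/(k + 3).
s_(k+1) − s_k = 3/(k**2 + 7*k + 12) = t_k.
Sum = s_(9) − s_(3); s_(9) = 3/4, s_(3) = 1/2 ⇒ 1/4.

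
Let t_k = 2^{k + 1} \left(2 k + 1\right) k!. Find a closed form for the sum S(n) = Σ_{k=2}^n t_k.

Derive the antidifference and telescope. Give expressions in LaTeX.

S(n) = 4 \cdot 2^{n} \left(n + 1\right)! - 16

Step 1: r(k) = 2*(k + 1)*(2*k + 3)/(2*k + 1).
Gosper form: A/B · C(k+1)/C(k) with A=2*k + 2, B=1, C=k + 1/2.
Need (2*k + 2)·f(k+1) − (1)·f(k) = k + 1/2.
Degrees (1,0,1) ⇒ d ≤ 0.
A polynomial solution: f(k) = 1/2.
Then R = B(k−1)f/C = 1/(2*k + 1), so s_k = R(k)·t_k = 2**(k + 1)*factorial(k).
Check: Δs_k = 2**(k + 1)*(2*k + 1)*factorial(k). ✓
Σ_(k=2)^n t_k = s_(n+1) − s_(2) = (2**(n + 2)*factorial(n + 1)) − (16), i.e. 4*2**n*factorial(n + 1) - 16.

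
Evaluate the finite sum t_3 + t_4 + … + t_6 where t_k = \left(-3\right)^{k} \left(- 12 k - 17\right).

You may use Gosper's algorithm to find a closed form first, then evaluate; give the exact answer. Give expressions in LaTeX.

Compute t_(k+1)/t_k: get 3*(-12*k - 29)/(12*k + 17).
Normal form (A,B,C) = (-3, 1, k + 17/12).
Key eq: (-3)·f(k+1) = (1)·f(k) + (k + 17/12).
Degrees (0,0,1) ⇒ d ≤ 1.
Solve for f: f(k) = -(3*k + 2)/12 (degree 1 ≤ 1).
Then R = B(k−1)f/C = -(3*k + 2)/(12*k + 17), so s_k = R(k)·t_k = (-3)**k*(3*k + 2).
s_(k+1) − s_k = (-3)**k*(-12*k - 17) = t_k.
Telescoping: Σ = s_(7) − s_(3) = -50301 − (-297) = -50004.

Σ = -50004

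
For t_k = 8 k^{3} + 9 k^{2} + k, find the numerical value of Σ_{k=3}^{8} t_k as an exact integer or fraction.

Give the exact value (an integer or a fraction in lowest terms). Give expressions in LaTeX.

Σ = 12120

The ratio is (8*k**2 + 25*k + 18)/(k*(8*k + 1)).
Factor: A=1; B=1; C=k**3 + 9*k**2/8 + k/8.
Key eq: (1)·f(k+1) = (1)·f(k) + (k**3 + 9*k**2/8 + k/8).
Bound: deg f ≤ 4.
Solving with deg f ≤ 4: f(k) = k*(k - 1)*(k + 1)*(2*k - 1)/8.
Certificate R = B(k−1)f/C = (k - 1)*(2*k - 1)/(8*k + 1) gives s_k = k*(2*k**3 - k**2 - 2*k + 1).
s_(k+1) − s_k = k*(8*k**2 + 9*k + 1) = t_k.
Σ_(k=3)^(8) t_k = s_(9) − s_(3) = 12240 − (120) = 12120.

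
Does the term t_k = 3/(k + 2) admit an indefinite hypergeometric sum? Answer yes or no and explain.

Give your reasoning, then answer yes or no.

Compute t_(k+1)/t_k: get (k + 2)/(k + 3).
So A=k + 2 and B=k + 3, with C=1.
Key eq: (k + 2)·f(k+1) = (k + 2)·f(k) + (1).
Bound: deg f ≤ 0.
f = c0 ⇒ A·f(k+1) − B(k−1)·f(k) − C = -1. The system {-1 = 0} is inconsistent; no antidifference.

No — the linear system for f has no solution.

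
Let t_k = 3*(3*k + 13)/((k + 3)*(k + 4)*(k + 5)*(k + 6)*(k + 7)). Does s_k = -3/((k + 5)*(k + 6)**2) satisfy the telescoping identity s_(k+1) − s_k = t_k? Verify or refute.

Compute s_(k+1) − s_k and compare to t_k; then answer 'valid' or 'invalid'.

s_(k+1) = -3/((k + 6)*(k + 7)**2)
s_(k+1) − s_k = 3*(3*k + 19)/(k**5 + 31*k**4 + 383*k**3 + 2357*k**2 + 7224*k + 8820)
(s_(k+1) − s_k) − t_k = 18*(-2*k**2 - 21*k - 53)/(k**7 + 38*k**6 + 612*k**5 + 5410*k**4 + 28319*k**3 + 87672*k**2 + 148428*k + 105840)

Invalid: residual 18*(-2*k**2 - 21*k - 53)/(k**7 + 38*k**6 + 612*k**5 + 5410*k**4 + 28319*k**3 + 87672*k**2 + 148428*k + 105840) ≠ 0.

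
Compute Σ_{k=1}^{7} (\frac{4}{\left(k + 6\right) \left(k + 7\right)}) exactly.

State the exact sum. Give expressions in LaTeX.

Σ = 2/7

Ratio r(k) = (k + 6)/(k + 8).
Normal form (A,B,C) = (k + 6, k + 8, 1).
Set up (k + 6)·f(k+1) − (k + 7)·f(k) − (1) = 0.
d = 1 from the (1,1,0) case.
Solve for f: f(k) = k/6 (degree 1 ≤ 1).
Then R = B(k−1)f/C = k*(k + 7)/6, so s_k = R(k)·t_k = 2*k/(3*(k + 6)).
Δs = 4/(k**2 + 13*k + 42), as required.
Evaluate s at k=8 and k=1: 8/21 and 2/21; difference 2/7.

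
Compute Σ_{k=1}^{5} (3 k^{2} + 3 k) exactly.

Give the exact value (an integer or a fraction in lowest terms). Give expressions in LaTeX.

t_(k+1)/t_k = (k + 2)/k.
Factor: A=1; B=1; C=k**2 + k.
f must satisfy (1)·f(k+1) − (1)·f(k) = k**2 + k.
d = 3 from the (0,0,2) case.
A polynomial solution: f(k) = k*(k - 1)*(k + 1)/3.
Get s_k = R·t_k = k**3 - k with R(k) = B(k−1)f(k)/C(k) = (k - 1)/3.
Check: Δs_k = 3*k*(k + 1). ✓
Evaluate s at k=6 and k=1: 210 and 0; difference 210.

Σ = 210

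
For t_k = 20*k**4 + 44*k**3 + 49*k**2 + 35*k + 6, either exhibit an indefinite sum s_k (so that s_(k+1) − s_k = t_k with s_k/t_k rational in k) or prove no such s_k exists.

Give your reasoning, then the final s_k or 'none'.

s_k = k*(4*k**4 + k**3 + k**2 + 4*k - 4)

Ratio r(k) = (20*k**4 + 124*k**3 + 301*k**2 + 345*k + 154)/(20*k**4 + 44*k**3 + 49*k**2 + 35*k + 6).
So A=1 and B=1, with C=k**4 + 11*k**3/5 + 49*k**2/20 + 7*k/4 + 3/10.
f must satisfy (1)·f(k+1) − (1)·f(k) = k**4 + 11*k**3/5 + 49*k**2/20 + 7*k/4 + 3/10.
deg f ≤ 5 (via 0,0,4).
Solve for f: f(k) = k*(4*k**4 + k**3 + k**2 + 4*k - 4)/20 (degree 5 ≤ 5).
Get s_k = R·t_k = k*(4*k**4 + k**3 + k**2 + 4*k - 4) with R(k) = B(k−1)f(k)/C(k) = k*(4*k**4 + k**3 + k**2 + 4*k - 4)/((5*k + 6)*(4*k**3 + 4*k**2 + 5*k + 1)).
Check: Δs_k = 20*k**4 + 44*k**3 + 49*k**2 + 35*k + 6. ✓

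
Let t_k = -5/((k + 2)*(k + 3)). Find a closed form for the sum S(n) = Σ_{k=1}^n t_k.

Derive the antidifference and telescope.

S(n) = -5*n/(3*n + 9)

The ratio is (k + 2)/(k + 4).
Take A(k)=k + 2, B(k)=k + 4, C(k)=1.
Set up (k + 2)·f(k+1) − (k + 3)·f(k) − (1) = 0.
deg f ≤ 1 (via 1,1,0).
Match coefficients ⇒ f(k) = k/2.
R(k) = B(k−1)·f(k)/C(k) = k*(k + 3)/2; s_k = R·t_k = -5*k/(2*k + 4).
Verify: -5/(k**2 + 5*k + 6) matches t_k.
Evaluate: s_(n+1) = 5*(-n - 1)/(2*(n + 3)); subtract s_(1) = -5/6 ⇒ S(n) = -5*n/(3*n + 9).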